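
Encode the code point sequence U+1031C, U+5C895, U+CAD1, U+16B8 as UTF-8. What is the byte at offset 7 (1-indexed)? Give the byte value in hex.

0xA2

1-indexed offset 7 is 0-indexed offset 6.
U+1031C → 4-byte form F0 90 8C 9C at offsets 0–3.
U+5C895 → 4-byte form F1 9C A2 95 at offsets 4–7.
Offset 6 falls in char 2's range; it's byte 3 of F1 9C A2 95 = 0xA2.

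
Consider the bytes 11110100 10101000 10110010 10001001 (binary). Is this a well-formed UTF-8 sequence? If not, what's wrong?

Leading byte 0xF4 = 11110100 → 4-byte form.
Payload = 0x128C89, which exceeds U+10FFFF, the maximum Unicode code point. (Leading bytes F5–FF, or F4 followed by ≥ 0x90, are invalid.)

invalid (encodes a value above U+10FFFF)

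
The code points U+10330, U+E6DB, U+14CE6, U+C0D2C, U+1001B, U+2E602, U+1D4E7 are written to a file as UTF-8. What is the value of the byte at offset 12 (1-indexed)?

0xF3

1-indexed offset 12 is 0-indexed offset 11.
U+10330 → 4-byte form F0 90 8C B0 at offsets 0–3.
U+E6DB → 3-byte form EE 9B 9B at offsets 4–6.
U+14CE6 → 4-byte form F0 94 B3 A6 at offsets 7–10.
U+C0D2C → 4-byte form F3 80 B4 AC at offsets 11–14.
Offset 11 falls in char 4's range; it's byte 1 of F3 80 B4 AC = 0xF3.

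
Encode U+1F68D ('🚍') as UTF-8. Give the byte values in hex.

U+1F68D = 0x1F68D = 128653 decimal. In range U+10000–U+10FFFF → 4-byte form: 11110xxx 10xxxxxx 10xxxxxx 10xxxxxx.
Binary (21 bits): 000011111011010001101.
Split 3+6+6+6: 000 | 011111 | 011010 | 001101.
Byte 1: 11110000 = 0xF0.
Byte 2: 10011111 = 0x9F.
Byte 3: 10011010 = 0x9A.
Byte 4: 10001101 = 0x8D.

F0 9F 9A 8D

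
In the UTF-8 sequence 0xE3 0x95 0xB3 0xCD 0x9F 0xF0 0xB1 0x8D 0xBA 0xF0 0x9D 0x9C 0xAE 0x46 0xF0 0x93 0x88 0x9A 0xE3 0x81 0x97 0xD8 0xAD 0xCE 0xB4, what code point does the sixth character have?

Offset 0: leading byte 0xE3 = 11100011 → 3-byte char #1 = E3 95 B3.
Offset 3: leading byte 0xCD = 11001101 → 2-byte char #2 = CD 9F.
Offset 5: leading byte 0xF0 = 11110000 → 4-byte char #3 = F0 B1 8D BA.
Offset 9: leading byte 0xF0 = 11110000 → 4-byte char #4 = F0 9D 9C AE.
Offset 13: leading byte 0x46 = 01000110 → 1-byte char #5 = 46.
Offset 14: leading byte 0xF0 = 11110000 → 4-byte char #6 = F0 93 88 9A.
Leading byte 0xF0 = 11110000 matches 11110xxx → 4-byte sequence.
Byte 1: 0xF0 = 11110000, payload 000 (3 bits).
Byte 2: 0x93 = 10010011 (10xxxxxx ✓), payload 010011.
Byte 3: 0x88 = 10001000 (10xxxxxx ✓), payload 001000.
Byte 4: 0x9A = 10011010 (10xxxxxx ✓), payload 011010.
Concatenate: 000010011001000011010 = 0x1321A (21 bits → U+1321A).

U+1321A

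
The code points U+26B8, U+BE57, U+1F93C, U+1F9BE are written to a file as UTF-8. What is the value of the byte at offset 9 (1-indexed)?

0xA4

1-indexed offset 9 is 0-indexed offset 8.
U+26B8 → 3-byte form E2 9A B8 at offsets 0–2.
U+BE57 → 3-byte form EB B9 97 at offsets 3–5.
U+1F93C → 4-byte form F0 9F A4 BC at offsets 6–9.
Offset 8 falls in char 3's range; it's byte 3 of F0 9F A4 BC = 0xA4.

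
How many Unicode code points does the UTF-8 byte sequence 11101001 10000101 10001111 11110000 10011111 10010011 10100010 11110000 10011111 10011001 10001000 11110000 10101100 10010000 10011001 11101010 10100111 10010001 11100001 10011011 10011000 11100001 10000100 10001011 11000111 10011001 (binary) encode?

8

Byte at offset 0: 0xE9 = 11101001 → 3-byte char (#1). Advance 3.
Byte at offset 3: 0xF0 = 11110000 → 4-byte char (#2). Advance 4.
Byte at offset 7: 0xF0 = 11110000 → 4-byte char (#3). Advance 4.
Byte at offset 11: 0xF0 = 11110000 → 4-byte char (#4). Advance 4.
Byte at offset 15: 0xEA = 11101010 → 3-byte char (#5). Advance 3.
Byte at offset 18: 0xE1 = 11100001 → 3-byte char (#6). Advance 3.
Byte at offset 21: 0xE1 = 11100001 → 3-byte char (#7). Advance 3.
Byte at offset 24: 0xC7 = 11000111 → 2-byte char (#8). Advance 2.
Reached end at offset 26 after 8 code points.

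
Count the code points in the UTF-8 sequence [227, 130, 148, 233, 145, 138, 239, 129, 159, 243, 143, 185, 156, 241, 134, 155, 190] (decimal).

5

Byte at offset 0: 0xE3 = 11100011 → 3-byte char (#1). Advance 3.
Byte at offset 3: 0xE9 = 11101001 → 3-byte char (#2). Advance 3.
Byte at offset 6: 0xEF = 11101111 → 3-byte char (#3). Advance 3.
Byte at offset 9: 0xF3 = 11110011 → 4-byte char (#4). Advance 4.
Byte at offset 13: 0xF1 = 11110001 → 4-byte char (#5). Advance 4.
Reached end at offset 17 after 5 code points.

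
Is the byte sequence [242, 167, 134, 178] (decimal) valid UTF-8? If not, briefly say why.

Leading byte 0xF2 = 11110010 → 4-byte form.
Continuation bytes 0xA7=10100111, 0x86=10000110, 0xB2=10110010 all match 10xxxxxx.
Decoded value 0xA71B2 is ≥ 0x10000 (shortest form) and not a surrogate.

valid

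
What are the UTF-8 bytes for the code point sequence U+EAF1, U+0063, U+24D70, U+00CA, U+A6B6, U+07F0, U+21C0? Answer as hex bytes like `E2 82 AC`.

U+EAF1: 3-byte form → EE AB B1.
U+0063: 1-byte form → 63.
U+24D70: 4-byte form → F0 A4 B5 B0.
U+00CA: 2-byte form → C3 8A.
U+A6B6: 3-byte form → EA 9A B6.
U+07F0: 2-byte form → DF B0.
U+21C0: 3-byte form → E2 87 80.
Concatenated (18 bytes): EE AB B1 63 F0 A4 B5 B0 C3 8A EA 9A B6 DF B0 E2 87 80.

EE AB B1 63 F0 A4 B5 B0 C3 8A EA 9A B6 DF B0 E2 87 80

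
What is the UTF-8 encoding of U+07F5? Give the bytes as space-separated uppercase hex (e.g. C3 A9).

DF B5

U+07F5 = 0x7F5 = 2037 decimal. In range U+0080–U+07FF → 2-byte form: 110xxxxx 10xxxxxx.
Binary (11 bits): 11111110101.
Split 5+6: 11111 | 110101.
Byte 1: 11011111 = 0xDF.
Byte 2: 10110101 = 0xB5.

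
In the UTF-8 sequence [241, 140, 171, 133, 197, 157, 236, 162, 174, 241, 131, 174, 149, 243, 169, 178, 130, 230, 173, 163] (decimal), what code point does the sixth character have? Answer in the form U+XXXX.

Offset 0: leading byte 0xF1 = 11110001 → 4-byte char #1 = F1 8C AB 85.
Offset 4: leading byte 0xC5 = 11000101 → 2-byte char #2 = C5 9D.
Offset 6: leading byte 0xEC = 11101100 → 3-byte char #3 = EC A2 AE.
Offset 9: leading byte 0xF1 = 11110001 → 4-byte char #4 = F1 83 AE 95.
Offset 13: leading byte 0xF3 = 11110011 → 4-byte char #5 = F3 A9 B2 82.
Offset 17: leading byte 0xE6 = 11100110 → 3-byte char #6 = E6 AD A3.
Leading byte 0xE6 = 11100110 matches 1110xxxx → 3-byte sequence.
Byte 1: 0xE6 = 11100110, payload 0110 (4 bits).
Byte 2: 0xAD = 10101101 (10xxxxxx ✓), payload 101101.
Byte 3: 0xA3 = 10100011 (10xxxxxx ✓), payload 100011.
Concatenate: 0110101101100011 = 0x6B63 (16 bits → U+6B63).

U+6B63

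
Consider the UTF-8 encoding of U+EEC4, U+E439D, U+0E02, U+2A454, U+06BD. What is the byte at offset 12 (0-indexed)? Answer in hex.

U+EEC4 → 3-byte form EE BB 84 at offsets 0–2.
U+E439D → 4-byte form F3 A4 8E 9D at offsets 3–6.
U+0E02 → 3-byte form E0 B8 82 at offsets 7–9.
U+2A454 → 4-byte form F0 AA 91 94 at offsets 10–13.
Offset 12 falls in char 4's range; it's byte 3 of F0 AA 91 94 = 0x91.

0x91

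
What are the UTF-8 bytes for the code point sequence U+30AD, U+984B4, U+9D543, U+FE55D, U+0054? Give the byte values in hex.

E3 82 AD F2 98 92 B4 F2 9D 95 83 F3 BE 95 9D 54

U+30AD: 3-byte form → E3 82 AD.
U+984B4: 4-byte form → F2 98 92 B4.
U+9D543: 4-byte form → F2 9D 95 83.
U+FE55D: 4-byte form → F3 BE 95 9D.
U+0054: 1-byte form → 54.
Concatenated (16 bytes): E3 82 AD F2 98 92 B4 F2 9D 95 83 F3 BE 95 9D 54.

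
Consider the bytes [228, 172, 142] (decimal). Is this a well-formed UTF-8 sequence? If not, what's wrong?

Leading byte 0xE4 = 11100100 → 3-byte form.
Continuation bytes 0xAC=10101100, 0x8E=10001110 all match 10xxxxxx.
Decoded value 0x4B0E is ≥ 0x800 (shortest form) and not a surrogate.

valid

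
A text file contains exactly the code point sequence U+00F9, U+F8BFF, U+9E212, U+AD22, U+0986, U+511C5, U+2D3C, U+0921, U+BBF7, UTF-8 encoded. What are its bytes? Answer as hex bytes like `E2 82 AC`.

U+00F9: 2-byte form → C3 B9.
U+F8BFF: 4-byte form → F3 B8 AF BF.
U+9E212: 4-byte form → F2 9E 88 92.
U+AD22: 3-byte form → EA B4 A2.
U+0986: 3-byte form → E0 A6 86.
U+511C5: 4-byte form → F1 91 87 85.
U+2D3C: 3-byte form → E2 B4 BC.
U+0921: 3-byte form → E0 A4 A1.
U+BBF7: 3-byte form → EB AF B7.
Concatenated (29 bytes): C3 B9 F3 B8 AF BF F2 9E 88 92 EA B4 A2 E0 A6 86 F1 91 87 85 E2 B4 BC E0 A4 A1 EB AF B7.

C3 B9 F3 B8 AF BF F2 9E 88 92 EA B4 A2 E0 A6 86 F1 91 87 85 E2 B4 BC E0 A4 A1 EB AF B7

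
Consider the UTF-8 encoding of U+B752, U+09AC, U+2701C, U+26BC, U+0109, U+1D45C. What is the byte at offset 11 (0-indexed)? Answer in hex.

0x9A

U+B752 → 3-byte form EB 9D 92 at offsets 0–2.
U+09AC → 3-byte form E0 A6 AC at offsets 3–5.
U+2701C → 4-byte form F0 A7 80 9C at offsets 6–9.
U+26BC → 3-byte form E2 9A BC at offsets 10–12.
Offset 11 falls in char 4's range; it's byte 2 of E2 9A BC = 0x9A.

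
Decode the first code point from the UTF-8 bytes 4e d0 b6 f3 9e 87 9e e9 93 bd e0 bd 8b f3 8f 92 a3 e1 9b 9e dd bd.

Offset 0: leading byte 0x4E = 01001110 → 1-byte char #1 = 4E.
Leading byte 0x4E = 01001110 matches 0xxxxxxx → 1-byte sequence.
Byte 1: 0x4E = 01001110, payload 1001110 (7 bits).
Concatenate: 1001110 = 0x4E (7 bits → U+004E).

U+004E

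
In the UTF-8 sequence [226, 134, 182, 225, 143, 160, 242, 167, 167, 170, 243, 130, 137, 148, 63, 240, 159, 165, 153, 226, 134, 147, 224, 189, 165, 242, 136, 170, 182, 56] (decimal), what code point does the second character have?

U+13E0

Offset 0: leading byte 0xE2 = 11100010 → 3-byte char #1 = E2 86 B6.
Offset 3: leading byte 0xE1 = 11100001 → 3-byte char #2 = E1 8F A0.
Leading byte 0xE1 = 11100001 matches 1110xxxx → 3-byte sequence.
Byte 1: 0xE1 = 11100001, payload 0001 (4 bits).
Byte 2: 0x8F = 10001111 (10xxxxxx ✓), payload 001111.
Byte 3: 0xA0 = 10100000 (10xxxxxx ✓), payload 100000.
Concatenate: 0001001111100000 = 0x13E0 (16 bits → U+13E0).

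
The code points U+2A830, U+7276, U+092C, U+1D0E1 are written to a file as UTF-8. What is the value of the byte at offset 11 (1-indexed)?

0xF0

1-indexed offset 11 is 0-indexed offset 10.
U+2A830 → 4-byte form F0 AA A0 B0 at offsets 0–3.
U+7276 → 3-byte form E7 89 B6 at offsets 4–6.
U+092C → 3-byte form E0 A4 AC at offsets 7–9.
U+1D0E1 → 4-byte form F0 9D 83 A1 at offsets 10–13.
Offset 10 falls in char 4's range; it's byte 1 of F0 9D 83 A1 = 0xF0.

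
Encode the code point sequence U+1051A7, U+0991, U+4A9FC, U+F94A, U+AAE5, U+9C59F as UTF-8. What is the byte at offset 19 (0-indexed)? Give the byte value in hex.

U+1051A7 → 4-byte form F4 85 86 A7 at offsets 0–3.
U+0991 → 3-byte form E0 A6 91 at offsets 4–6.
U+4A9FC → 4-byte form F1 8A A7 BC at offsets 7–10.
U+F94A → 3-byte form EF A5 8A at offsets 11–13.
U+AAE5 → 3-byte form EA AB A5 at offsets 14–16.
U+9C59F → 4-byte form F2 9C 96 9F at offsets 17–20.
Offset 19 falls in char 6's range; it's byte 3 of F2 9C 96 9F = 0x96.

0x96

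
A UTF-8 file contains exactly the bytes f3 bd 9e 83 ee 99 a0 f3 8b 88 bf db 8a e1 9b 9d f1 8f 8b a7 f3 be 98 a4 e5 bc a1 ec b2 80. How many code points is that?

9

Byte at offset 0: 0xF3 = 11110011 → 4-byte char (#1). Advance 4.
Byte at offset 4: 0xEE = 11101110 → 3-byte char (#2). Advance 3.
Byte at offset 7: 0xF3 = 11110011 → 4-byte char (#3). Advance 4.
Byte at offset 11: 0xDB = 11011011 → 2-byte char (#4). Advance 2.
Byte at offset 13: 0xE1 = 11100001 → 3-byte char (#5). Advance 3.
Byte at offset 16: 0xF1 = 11110001 → 4-byte char (#6). Advance 4.
Byte at offset 20: 0xF3 = 11110011 → 4-byte char (#7). Advance 4.
Byte at offset 24: 0xE5 = 11100101 → 3-byte char (#8). Advance 3.
Byte at offset 27: 0xEC = 11101100 → 3-byte char (#9). Advance 3.
Reached end at offset 30 after 9 code points.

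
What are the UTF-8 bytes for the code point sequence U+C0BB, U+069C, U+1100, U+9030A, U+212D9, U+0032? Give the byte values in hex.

U+C0BB: 3-byte form → EC 82 BB.
U+069C: 2-byte form → DA 9C.
U+1100: 3-byte form → E1 84 80.
U+9030A: 4-byte form → F2 90 8C 8A.
U+212D9: 4-byte form → F0 A1 8B 99.
U+0032: 1-byte form → 32.
Concatenated (17 bytes): EC 82 BB DA 9C E1 84 80 F2 90 8C 8A F0 A1 8B 99 32.

EC 82 BB DA 9C E1 84 80 F2 90 8C 8A F0 A1 8B 99 32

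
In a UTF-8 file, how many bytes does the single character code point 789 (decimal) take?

U+0315 = 0x315. UTF-8 uses 1 byte below 0x80, 2 below 0x800, 3 below 0x10000, 4 up to 0x10FFFF. 0x315 is in U+0080–U+07FF → 2 bytes.

2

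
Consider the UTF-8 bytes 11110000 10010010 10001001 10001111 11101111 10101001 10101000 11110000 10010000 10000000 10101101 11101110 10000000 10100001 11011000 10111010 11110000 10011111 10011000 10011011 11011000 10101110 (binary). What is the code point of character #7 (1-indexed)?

Offset 0: leading byte 0xF0 = 11110000 → 4-byte char #1 = F0 92 89 8F.
Offset 4: leading byte 0xEF = 11101111 → 3-byte char #2 = EF A9 A8.
Offset 7: leading byte 0xF0 = 11110000 → 4-byte char #3 = F0 90 80 AD.
Offset 11: leading byte 0xEE = 11101110 → 3-byte char #4 = EE 80 A1.
Offset 14: leading byte 0xD8 = 11011000 → 2-byte char #5 = D8 BA.
Offset 16: leading byte 0xF0 = 11110000 → 4-byte char #6 = F0 9F 98 9B.
Offset 20: leading byte 0xD8 = 11011000 → 2-byte char #7 = D8 AE.
Leading byte 0xD8 = 11011000 matches 110xxxxx → 2-byte sequence.
Byte 1: 0xD8 = 11011000, payload 11000 (5 bits).
Byte 2: 0xAE = 10101110 (10xxxxxx ✓), payload 101110.
Concatenate: 11000101110 = 0x62E (11 bits → U+062E).

U+062E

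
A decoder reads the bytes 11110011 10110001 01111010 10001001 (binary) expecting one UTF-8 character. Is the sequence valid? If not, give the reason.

Leading byte 0xF3 = 11110011 → 4-byte form.
Byte 3 is 0x7A = 01111010, which is not 10xxxxxx — expected a continuation byte.

invalid (non-continuation byte where continuation expected)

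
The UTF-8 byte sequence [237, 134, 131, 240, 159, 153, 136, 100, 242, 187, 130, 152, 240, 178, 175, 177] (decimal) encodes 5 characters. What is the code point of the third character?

Offset 0: leading byte 0xED = 11101101 → 3-byte char #1 = ED 86 83.
Offset 3: leading byte 0xF0 = 11110000 → 4-byte char #2 = F0 9F 99 88.
Offset 7: leading byte 0x64 = 01100100 → 1-byte char #3 = 64.
Leading byte 0x64 = 01100100 matches 0xxxxxxx → 1-byte sequence.
Byte 1: 0x64 = 01100100, payload 1100100 (7 bits).
Concatenate: 1100100 = 0x64 (7 bits → U+0064).

U+0064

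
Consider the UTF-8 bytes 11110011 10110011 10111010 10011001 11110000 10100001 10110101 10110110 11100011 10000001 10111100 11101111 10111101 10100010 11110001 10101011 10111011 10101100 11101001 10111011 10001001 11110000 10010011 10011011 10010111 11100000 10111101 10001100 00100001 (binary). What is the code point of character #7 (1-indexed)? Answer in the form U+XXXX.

U+136D7

Offset 0: leading byte 0xF3 = 11110011 → 4-byte char #1 = F3 B3 BA 99.
Offset 4: leading byte 0xF0 = 11110000 → 4-byte char #2 = F0 A1 B5 B6.
Offset 8: leading byte 0xE3 = 11100011 → 3-byte char #3 = E3 81 BC.
Offset 11: leading byte 0xEF = 11101111 → 3-byte char #4 = EF BD A2.
Offset 14: leading byte 0xF1 = 11110001 → 4-byte char #5 = F1 AB BB AC.
Offset 18: leading byte 0xE9 = 11101001 → 3-byte char #6 = E9 BB 89.
Offset 21: leading byte 0xF0 = 11110000 → 4-byte char #7 = F0 93 9B 97.
Leading byte 0xF0 = 11110000 matches 11110xxx → 4-byte sequence.
Byte 1: 0xF0 = 11110000, payload 000 (3 bits).
Byte 2: 0x93 = 10010011 (10xxxxxx ✓), payload 010011.
Byte 3: 0x9B = 10011011 (10xxxxxx ✓), payload 011011.
Byte 4: 0x97 = 10010111 (10xxxxxx ✓), payload 010111.
Concatenate: 000010011011011010111 = 0x136D7 (21 bits → U+136D7).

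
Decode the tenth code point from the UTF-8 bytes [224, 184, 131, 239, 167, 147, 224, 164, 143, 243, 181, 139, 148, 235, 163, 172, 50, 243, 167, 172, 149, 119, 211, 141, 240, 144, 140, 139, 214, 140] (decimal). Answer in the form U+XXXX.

Offset 0: leading byte 0xE0 = 11100000 → 3-byte char #1 = E0 B8 83.
Offset 3: leading byte 0xEF = 11101111 → 3-byte char #2 = EF A7 93.
Offset 6: leading byte 0xE0 = 11100000 → 3-byte char #3 = E0 A4 8F.
Offset 9: leading byte 0xF3 = 11110011 → 4-byte char #4 = F3 B5 8B 94.
Offset 13: leading byte 0xEB = 11101011 → 3-byte char #5 = EB A3 AC.
Offset 16: leading byte 0x32 = 00110010 → 1-byte char #6 = 32.
Offset 17: leading byte 0xF3 = 11110011 → 4-byte char #7 = F3 A7 AC 95.
Offset 21: leading byte 0x77 = 01110111 → 1-byte char #8 = 77.
Offset 22: leading byte 0xD3 = 11010011 → 2-byte char #9 = D3 8D.
Offset 24: leading byte 0xF0 = 11110000 → 4-byte char #10 = F0 90 8C 8B.
Leading byte 0xF0 = 11110000 matches 11110xxx → 4-byte sequence.
Byte 1: 0xF0 = 11110000, payload 000 (3 bits).
Byte 2: 0x90 = 10010000 (10xxxxxx ✓), payload 010000.
Byte 3: 0x8C = 10001100 (10xxxxxx ✓), payload 001100.
Byte 4: 0x8B = 10001011 (10xxxxxx ✓), payload 001011.
Concatenate: 000010000001100001011 = 0x1030B (21 bits → U+1030B).

U+1030B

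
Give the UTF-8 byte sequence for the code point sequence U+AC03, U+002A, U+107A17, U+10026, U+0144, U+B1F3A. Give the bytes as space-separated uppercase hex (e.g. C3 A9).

EA B0 83 2A F4 87 A8 97 F0 90 80 A6 C5 84 F2 B1 BC BA

U+AC03: 3-byte form → EA B0 83.
U+002A: 1-byte form → 2A.
U+107A17: 4-byte form → F4 87 A8 97.
U+10026: 4-byte form → F0 90 80 A6.
U+0144: 2-byte form → C5 84.
U+B1F3A: 4-byte form → F2 B1 BC BA.
Concatenated (18 bytes): EA B0 83 2A F4 87 A8 97 F0 90 80 A6 C5 84 F2 B1 BC BA.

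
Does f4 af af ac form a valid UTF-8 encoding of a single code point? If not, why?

invalid (encodes a value above U+10FFFF)

Leading byte 0xF4 = 11110100 → 4-byte form.
Payload = 0x12FBEC, which exceeds U+10FFFF, the maximum Unicode code point. (Leading bytes F5–FF, or F4 followed by ≥ 0x90, are invalid.)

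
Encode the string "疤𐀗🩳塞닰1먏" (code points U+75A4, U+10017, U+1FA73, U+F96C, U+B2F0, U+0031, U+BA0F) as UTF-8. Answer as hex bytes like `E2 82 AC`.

E7 96 A4 F0 90 80 97 F0 9F A9 B3 EF A5 AC EB 8B B0 31 EB A8 8F

U+75A4: 3-byte form → E7 96 A4.
U+10017: 4-byte form → F0 90 80 97.
U+1FA73: 4-byte form → F0 9F A9 B3.
U+F96C: 3-byte form → EF A5 AC.
U+B2F0: 3-byte form → EB 8B B0.
U+0031: 1-byte form → 31.
U+BA0F: 3-byte form → EB A8 8F.
Concatenated (21 bytes): E7 96 A4 F0 90 80 97 F0 9F A9 B3 EF A5 AC EB 8B B0 31 EB A8 8F.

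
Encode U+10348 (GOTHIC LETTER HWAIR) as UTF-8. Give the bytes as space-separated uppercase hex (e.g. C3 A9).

F0 90 8D 88

U+10348 = 0x10348 = 66376 decimal. In range U+10000–U+10FFFF → 4-byte form: 11110xxx 10xxxxxx 10xxxxxx 10xxxxxx.
Binary (21 bits): 000010000001101001000.
Split 3+6+6+6: 000 | 010000 | 001101 | 001000.
Byte 1: 11110000 = 0xF0.
Byte 2: 10010000 = 0x90.
Byte 3: 10001101 = 0x8D.
Byte 4: 10001000 = 0x88.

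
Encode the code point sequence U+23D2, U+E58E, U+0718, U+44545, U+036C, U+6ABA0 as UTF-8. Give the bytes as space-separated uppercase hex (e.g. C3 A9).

E2 8F 92 EE 96 8E DC 98 F1 84 95 85 CD AC F1 AA AE A0

U+23D2: 3-byte form → E2 8F 92.
U+E58E: 3-byte form → EE 96 8E.
U+0718: 2-byte form → DC 98.
U+44545: 4-byte form → F1 84 95 85.
U+036C: 2-byte form → CD AC.
U+6ABA0: 4-byte form → F1 AA AE A0.
Concatenated (18 bytes): E2 8F 92 EE 96 8E DC 98 F1 84 95 85 CD AC F1 AA AE A0.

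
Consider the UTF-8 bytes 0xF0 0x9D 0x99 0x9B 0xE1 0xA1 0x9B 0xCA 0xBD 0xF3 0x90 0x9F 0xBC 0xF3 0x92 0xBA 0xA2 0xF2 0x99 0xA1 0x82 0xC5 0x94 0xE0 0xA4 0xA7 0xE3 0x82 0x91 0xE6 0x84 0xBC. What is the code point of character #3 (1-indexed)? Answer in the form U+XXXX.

U+02BD

Offset 0: leading byte 0xF0 = 11110000 → 4-byte char #1 = F0 9D 99 9B.
Offset 4: leading byte 0xE1 = 11100001 → 3-byte char #2 = E1 A1 9B.
Offset 7: leading byte 0xCA = 11001010 → 2-byte char #3 = CA BD.
Leading byte 0xCA = 11001010 matches 110xxxxx → 2-byte sequence.
Byte 1: 0xCA = 11001010, payload 01010 (5 bits).
Byte 2: 0xBD = 10111101 (10xxxxxx ✓), payload 111101.
Concatenate: 01010111101 = 0x2BD (11 bits → U+02BD).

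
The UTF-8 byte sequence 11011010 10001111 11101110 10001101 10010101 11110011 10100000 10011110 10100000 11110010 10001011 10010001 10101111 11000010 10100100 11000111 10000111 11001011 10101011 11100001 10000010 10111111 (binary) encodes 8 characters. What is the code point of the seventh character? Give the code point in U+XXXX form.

U+02EB

Offset 0: leading byte 0xDA = 11011010 → 2-byte char #1 = DA 8F.
Offset 2: leading byte 0xEE = 11101110 → 3-byte char #2 = EE 8D 95.
Offset 5: leading byte 0xF3 = 11110011 → 4-byte char #3 = F3 A0 9E A0.
Offset 9: leading byte 0xF2 = 11110010 → 4-byte char #4 = F2 8B 91 AF.
Offset 13: leading byte 0xC2 = 11000010 → 2-byte char #5 = C2 A4.
Offset 15: leading byte 0xC7 = 11000111 → 2-byte char #6 = C7 87.
Offset 17: leading byte 0xCB = 11001011 → 2-byte char #7 = CB AB.
Leading byte 0xCB = 11001011 matches 110xxxxx → 2-byte sequence.
Byte 1: 0xCB = 11001011, payload 01011 (5 bits).
Byte 2: 0xAB = 10101011 (10xxxxxx ✓), payload 101011.
Concatenate: 01011101011 = 0x2EB (11 bits → U+02EB).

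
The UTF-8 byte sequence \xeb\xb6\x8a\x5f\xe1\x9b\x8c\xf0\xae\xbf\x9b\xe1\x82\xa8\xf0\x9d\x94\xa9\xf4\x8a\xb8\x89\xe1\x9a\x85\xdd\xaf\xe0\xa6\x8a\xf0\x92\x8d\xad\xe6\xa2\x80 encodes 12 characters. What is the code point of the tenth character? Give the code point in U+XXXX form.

U+098A

Offset 0: leading byte 0xEB = 11101011 → 3-byte char #1 = EB B6 8A.
Offset 3: leading byte 0x5F = 01011111 → 1-byte char #2 = 5F.
Offset 4: leading byte 0xE1 = 11100001 → 3-byte char #3 = E1 9B 8C.
Offset 7: leading byte 0xF0 = 11110000 → 4-byte char #4 = F0 AE BF 9B.
Offset 11: leading byte 0xE1 = 11100001 → 3-byte char #5 = E1 82 A8.
Offset 14: leading byte 0xF0 = 11110000 → 4-byte char #6 = F0 9D 94 A9.
Offset 18: leading byte 0xF4 = 11110100 → 4-byte char #7 = F4 8A B8 89.
Offset 22: leading byte 0xE1 = 11100001 → 3-byte char #8 = E1 9A 85.
Offset 25: leading byte 0xDD = 11011101 → 2-byte char #9 = DD AF.
Offset 27: leading byte 0xE0 = 11100000 → 3-byte char #10 = E0 A6 8A.
Leading byte 0xE0 = 11100000 matches 1110xxxx → 3-byte sequence.
Byte 1: 0xE0 = 11100000, payload 0000 (4 bits).
Byte 2: 0xA6 = 10100110 (10xxxxxx ✓), payload 100110.
Byte 3: 0x8A = 10001010 (10xxxxxx ✓), payload 001010.
Concatenate: 0000100110001010 = 0x98A (16 bits → U+098A).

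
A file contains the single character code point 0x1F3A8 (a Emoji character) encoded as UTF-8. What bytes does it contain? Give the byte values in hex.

U+1F3A8 = 0x1F3A8 = 127912 decimal. In range U+10000–U+10FFFF → 4-byte form: 11110xxx 10xxxxxx 10xxxxxx 10xxxxxx.
Binary (21 bits): 000011111001110101000.
Split 3+6+6+6: 000 | 011111 | 001110 | 101000.
Byte 1: 11110000 = 0xF0.
Byte 2: 10011111 = 0x9F.
Byte 3: 10001110 = 0x8E.
Byte 4: 10101000 = 0xA8.

F0 9F 8E A8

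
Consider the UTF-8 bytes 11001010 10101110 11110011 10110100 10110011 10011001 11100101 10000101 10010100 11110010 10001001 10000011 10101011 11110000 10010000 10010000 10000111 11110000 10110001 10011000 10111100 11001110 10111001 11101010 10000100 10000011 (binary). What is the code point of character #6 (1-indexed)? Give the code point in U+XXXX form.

Offset 0: leading byte 0xCA = 11001010 → 2-byte char #1 = CA AE.
Offset 2: leading byte 0xF3 = 11110011 → 4-byte char #2 = F3 B4 B3 99.
Offset 6: leading byte 0xE5 = 11100101 → 3-byte char #3 = E5 85 94.
Offset 9: leading byte 0xF2 = 11110010 → 4-byte char #4 = F2 89 83 AB.
Offset 13: leading byte 0xF0 = 11110000 → 4-byte char #5 = F0 90 90 87.
Offset 17: leading byte 0xF0 = 11110000 → 4-byte char #6 = F0 B1 98 BC.
Leading byte 0xF0 = 11110000 matches 11110xxx → 4-byte sequence.
Byte 1: 0xF0 = 11110000, payload 000 (3 bits).
Byte 2: 0xB1 = 10110001 (10xxxxxx ✓), payload 110001.
Byte 3: 0x98 = 10011000 (10xxxxxx ✓), payload 011000.
Byte 4: 0xBC = 10111100 (10xxxxxx ✓), payload 111100.
Concatenate: 000110001011000111100 = 0x3163C (21 bits → U+3163C).

U+3163C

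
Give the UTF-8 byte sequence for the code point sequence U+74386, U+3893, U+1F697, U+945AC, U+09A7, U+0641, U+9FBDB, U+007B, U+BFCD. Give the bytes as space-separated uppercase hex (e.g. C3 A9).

F1 B4 8E 86 E3 A2 93 F0 9F 9A 97 F2 94 96 AC E0 A6 A7 D9 81 F2 9F AF 9B 7B EB BF 8D

U+74386: 4-byte form → F1 B4 8E 86.
U+3893: 3-byte form → E3 A2 93.
U+1F697: 4-byte form → F0 9F 9A 97.
U+945AC: 4-byte form → F2 94 96 AC.
U+09A7: 3-byte form → E0 A6 A7.
U+0641: 2-byte form → D9 81.
U+9FBDB: 4-byte form → F2 9F AF 9B.
U+007B: 1-byte form → 7B.
U+BFCD: 3-byte form → EB BF 8D.
Concatenated (28 bytes): F1 B4 8E 86 E3 A2 93 F0 9F 9A 97 F2 94 96 AC E0 A6 A7 D9 81 F2 9F AF 9B 7B EB BF 8D.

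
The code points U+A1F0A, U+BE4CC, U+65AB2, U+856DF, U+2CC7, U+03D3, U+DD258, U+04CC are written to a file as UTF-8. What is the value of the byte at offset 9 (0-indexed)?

U+A1F0A → 4-byte form F2 A1 BC 8A at offsets 0–3.
U+BE4CC → 4-byte form F2 BE 93 8C at offsets 4–7.
U+65AB2 → 4-byte form F1 A5 AA B2 at offsets 8–11.
Offset 9 falls in char 3's range; it's byte 2 of F1 A5 AA B2 = 0xA5.

0xA5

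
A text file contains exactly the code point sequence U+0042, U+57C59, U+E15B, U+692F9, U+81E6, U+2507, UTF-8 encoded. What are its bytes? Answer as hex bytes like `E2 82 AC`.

42 F1 97 B1 99 EE 85 9B F1 A9 8B B9 E8 87 A6 E2 94 87

U+0042: 1-byte form → 42.
U+57C59: 4-byte form → F1 97 B1 99.
U+E15B: 3-byte form → EE 85 9B.
U+692F9: 4-byte form → F1 A9 8B B9.
U+81E6: 3-byte form → E8 87 A6.
U+2507: 3-byte form → E2 94 87.
Concatenated (18 bytes): 42 F1 97 B1 99 EE 85 9B F1 A9 8B B9 E8 87 A6 E2 94 87.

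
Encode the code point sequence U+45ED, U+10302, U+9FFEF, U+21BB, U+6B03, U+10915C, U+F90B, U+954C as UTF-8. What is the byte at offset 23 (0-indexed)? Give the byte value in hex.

U+45ED → 3-byte form E4 97 AD at offsets 0–2.
U+10302 → 4-byte form F0 90 8C 82 at offsets 3–6.
U+9FFEF → 4-byte form F2 9F BF AF at offsets 7–10.
U+21BB → 3-byte form E2 86 BB at offsets 11–13.
U+6B03 → 3-byte form E6 AC 83 at offsets 14–16.
U+10915C → 4-byte form F4 89 85 9C at offsets 17–20.
U+F90B → 3-byte form EF A4 8B at offsets 21–23.
Offset 23 falls in char 7's range; it's byte 3 of EF A4 8B = 0x8B.

0x8B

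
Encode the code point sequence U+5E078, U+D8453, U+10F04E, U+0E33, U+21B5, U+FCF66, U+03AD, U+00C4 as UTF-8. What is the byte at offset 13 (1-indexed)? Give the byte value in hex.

0xE0

1-indexed offset 13 is 0-indexed offset 12.
U+5E078 → 4-byte form F1 9E 81 B8 at offsets 0–3.
U+D8453 → 4-byte form F3 98 91 93 at offsets 4–7.
U+10F04E → 4-byte form F4 8F 81 8E at offsets 8–11.
U+0E33 → 3-byte form E0 B8 B3 at offsets 12–14.
Offset 12 falls in char 4's range; it's byte 1 of E0 B8 B3 = 0xE0.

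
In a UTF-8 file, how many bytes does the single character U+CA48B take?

4

U+CA48B = 0xCA48B. UTF-8 uses 1 byte below 0x80, 2 below 0x800, 3 below 0x10000, 4 up to 0x10FFFF. 0xCA48B is in U+10000–U+10FFFF → 4 bytes.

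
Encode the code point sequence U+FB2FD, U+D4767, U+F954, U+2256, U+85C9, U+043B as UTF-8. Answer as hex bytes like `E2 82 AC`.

U+FB2FD: 4-byte form → F3 BB 8B BD.
U+D4767: 4-byte form → F3 94 9D A7.
U+F954: 3-byte form → EF A5 94.
U+2256: 3-byte form → E2 89 96.
U+85C9: 3-byte form → E8 97 89.
U+043B: 2-byte form → D0 BB.
Concatenated (19 bytes): F3 BB 8B BD F3 94 9D A7 EF A5 94 E2 89 96 E8 97 89 D0 BB.

F3 BB 8B BD F3 94 9D A7 EF A5 94 E2 89 96 E8 97 89 D0 BB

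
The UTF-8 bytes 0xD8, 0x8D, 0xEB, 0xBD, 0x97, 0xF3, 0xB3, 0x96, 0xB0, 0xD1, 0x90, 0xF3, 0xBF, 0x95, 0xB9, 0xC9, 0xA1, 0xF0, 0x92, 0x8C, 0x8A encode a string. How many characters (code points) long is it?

7

Byte at offset 0: 0xD8 = 11011000 → 2-byte char (#1). Advance 2.
Byte at offset 2: 0xEB = 11101011 → 3-byte char (#2). Advance 3.
Byte at offset 5: 0xF3 = 11110011 → 4-byte char (#3). Advance 4.
Byte at offset 9: 0xD1 = 11010001 → 2-byte char (#4). Advance 2.
Byte at offset 11: 0xF3 = 11110011 → 4-byte char (#5). Advance 4.
Byte at offset 15: 0xC9 = 11001001 → 2-byte char (#6). Advance 2.
Byte at offset 17: 0xF0 = 11110000 → 4-byte char (#7). Advance 4.
Reached end at offset 21 after 7 code points.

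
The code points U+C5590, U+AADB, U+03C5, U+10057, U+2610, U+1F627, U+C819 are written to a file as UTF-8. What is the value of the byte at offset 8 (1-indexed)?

1-indexed offset 8 is 0-indexed offset 7.
U+C5590 → 4-byte form F3 85 96 90 at offsets 0–3.
U+AADB → 3-byte form EA AB 9B at offsets 4–6.
U+03C5 → 2-byte form CF 85 at offsets 7–8.
Offset 7 falls in char 3's range; it's byte 1 of CF 85 = 0xCF.

0xCF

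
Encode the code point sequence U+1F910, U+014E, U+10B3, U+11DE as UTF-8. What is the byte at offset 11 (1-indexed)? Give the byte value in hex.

0x87

1-indexed offset 11 is 0-indexed offset 10.
U+1F910 → 4-byte form F0 9F A4 90 at offsets 0–3.
U+014E → 2-byte form C5 8E at offsets 4–5.
U+10B3 → 3-byte form E1 82 B3 at offsets 6–8.
U+11DE → 3-byte form E1 87 9E at offsets 9–11.
Offset 10 falls in char 4's range; it's byte 2 of E1 87 9E = 0x87.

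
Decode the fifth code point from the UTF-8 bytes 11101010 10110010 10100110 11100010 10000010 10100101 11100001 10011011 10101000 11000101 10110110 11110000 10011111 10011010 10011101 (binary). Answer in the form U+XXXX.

Offset 0: leading byte 0xEA = 11101010 → 3-byte char #1 = EA B2 A6.
Offset 3: leading byte 0xE2 = 11100010 → 3-byte char #2 = E2 82 A5.
Offset 6: leading byte 0xE1 = 11100001 → 3-byte char #3 = E1 9B A8.
Offset 9: leading byte 0xC5 = 11000101 → 2-byte char #4 = C5 B6.
Offset 11: leading byte 0xF0 = 11110000 → 4-byte char #5 = F0 9F 9A 9D.
Leading byte 0xF0 = 11110000 matches 11110xxx → 4-byte sequence.
Byte 1: 0xF0 = 11110000, payload 000 (3 bits).
Byte 2: 0x9F = 10011111 (10xxxxxx ✓), payload 011111.
Byte 3: 0x9A = 10011010 (10xxxxxx ✓), payload 011010.
Byte 4: 0x9D = 10011101 (10xxxxxx ✓), payload 011101.
Concatenate: 000011111011010011101 = 0x1F69D (21 bits → U+1F69D).

U+1F69D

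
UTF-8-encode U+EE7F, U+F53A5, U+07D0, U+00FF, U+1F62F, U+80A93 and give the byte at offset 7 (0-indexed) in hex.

U+EE7F → 3-byte form EE B9 BF at offsets 0–2.
U+F53A5 → 4-byte form F3 B5 8E A5 at offsets 3–6.
U+07D0 → 2-byte form DF 90 at offsets 7–8.
Offset 7 falls in char 3's range; it's byte 1 of DF 90 = 0xDF.

0xDF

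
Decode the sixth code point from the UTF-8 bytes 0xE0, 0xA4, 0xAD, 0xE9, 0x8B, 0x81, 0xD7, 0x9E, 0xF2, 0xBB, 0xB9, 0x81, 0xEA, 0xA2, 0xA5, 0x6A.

Offset 0: leading byte 0xE0 = 11100000 → 3-byte char #1 = E0 A4 AD.
Offset 3: leading byte 0xE9 = 11101001 → 3-byte char #2 = E9 8B 81.
Offset 6: leading byte 0xD7 = 11010111 → 2-byte char #3 = D7 9E.
Offset 8: leading byte 0xF2 = 11110010 → 4-byte char #4 = F2 BB B9 81.
Offset 12: leading byte 0xEA = 11101010 → 3-byte char #5 = EA A2 A5.
Offset 15: leading byte 0x6A = 01101010 → 1-byte char #6 = 6A.
Leading byte 0x6A = 01101010 matches 0xxxxxxx → 1-byte sequence.
Byte 1: 0x6A = 01101010, payload 1101010 (7 bits).
Concatenate: 1101010 = 0x6A (7 bits → U+006A).

U+006A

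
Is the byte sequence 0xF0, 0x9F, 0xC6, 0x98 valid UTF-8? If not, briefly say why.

invalid (non-continuation byte where continuation expected)

Leading byte 0xF0 = 11110000 → 4-byte form.
Byte 3 is 0xC6 = 11000110, which is not 10xxxxxx — expected a continuation byte.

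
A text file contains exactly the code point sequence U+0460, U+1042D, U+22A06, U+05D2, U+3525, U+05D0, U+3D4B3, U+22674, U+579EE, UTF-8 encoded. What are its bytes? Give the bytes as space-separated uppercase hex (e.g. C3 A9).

U+0460: 2-byte form → D1 A0.
U+1042D: 4-byte form → F0 90 90 AD.
U+22A06: 4-byte form → F0 A2 A8 86.
U+05D2: 2-byte form → D7 92.
U+3525: 3-byte form → E3 94 A5.
U+05D0: 2-byte form → D7 90.
U+3D4B3: 4-byte form → F0 BD 92 B3.
U+22674: 4-byte form → F0 A2 99 B4.
U+579EE: 4-byte form → F1 97 A7 AE.
Concatenated (29 bytes): D1 A0 F0 90 90 AD F0 A2 A8 86 D7 92 E3 94 A5 D7 90 F0 BD 92 B3 F0 A2 99 B4 F1 97 A7 AE.

D1 A0 F0 90 90 AD F0 A2 A8 86 D7 92 E3 94 A5 D7 90 F0 BD 92 B3 F0 A2 99 B4 F1 97 A7 AE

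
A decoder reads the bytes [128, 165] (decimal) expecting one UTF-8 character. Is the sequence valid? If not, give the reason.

invalid (continuation byte with no leading byte)

Byte 0x80 = 10000000 has the form 10xxxxxx — a continuation byte — but there is no preceding leading byte.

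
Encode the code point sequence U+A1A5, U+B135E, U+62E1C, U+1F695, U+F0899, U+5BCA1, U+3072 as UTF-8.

U+A1A5: 3-byte form → EA 86 A5.
U+B135E: 4-byte form → F2 B1 8D 9E.
U+62E1C: 4-byte form → F1 A2 B8 9C.
U+1F695: 4-byte form → F0 9F 9A 95.
U+F0899: 4-byte form → F3 B0 A2 99.
U+5BCA1: 4-byte form → F1 9B B2 A1.
U+3072: 3-byte form → E3 81 B2.
Concatenated (26 bytes): EA 86 A5 F2 B1 8D 9E F1 A2 B8 9C F0 9F 9A 95 F3 B0 A2 99 F1 9B B2 A1 E3 81 B2.

EA 86 A5 F2 B1 8D 9E F1 A2 B8 9C F0 9F 9A 95 F3 B0 A2 99 F1 9B B2 A1 E3 81 B2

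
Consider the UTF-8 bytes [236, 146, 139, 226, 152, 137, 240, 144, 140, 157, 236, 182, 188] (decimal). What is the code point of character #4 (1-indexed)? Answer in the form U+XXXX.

Offset 0: leading byte 0xEC = 11101100 → 3-byte char #1 = EC 92 8B.
Offset 3: leading byte 0xE2 = 11100010 → 3-byte char #2 = E2 98 89.
Offset 6: leading byte 0xF0 = 11110000 → 4-byte char #3 = F0 90 8C 9D.
Offset 10: leading byte 0xEC = 11101100 → 3-byte char #4 = EC B6 BC.
Leading byte 0xEC = 11101100 matches 1110xxxx → 3-byte sequence.
Byte 1: 0xEC = 11101100, payload 1100 (4 bits).
Byte 2: 0xB6 = 10110110 (10xxxxxx ✓), payload 110110.
Byte 3: 0xBC = 10111100 (10xxxxxx ✓), payload 111100.
Concatenate: 1100110110111100 = 0xCDBC (16 bits → U+CDBC).

U+CDBC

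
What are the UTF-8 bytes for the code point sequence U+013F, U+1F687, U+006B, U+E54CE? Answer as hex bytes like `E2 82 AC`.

C4 BF F0 9F 9A 87 6B F3 A5 93 8E

U+013F: 2-byte form → C4 BF.
U+1F687: 4-byte form → F0 9F 9A 87.
U+006B: 1-byte form → 6B.
U+E54CE: 4-byte form → F3 A5 93 8E.
Concatenated (11 bytes): C4 BF F0 9F 9A 87 6B F3 A5 93 8E.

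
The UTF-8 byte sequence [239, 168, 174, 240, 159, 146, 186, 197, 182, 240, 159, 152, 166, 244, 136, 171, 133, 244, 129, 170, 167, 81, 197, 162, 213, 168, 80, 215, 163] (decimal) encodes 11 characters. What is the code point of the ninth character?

U+0568

Offset 0: leading byte 0xEF = 11101111 → 3-byte char #1 = EF A8 AE.
Offset 3: leading byte 0xF0 = 11110000 → 4-byte char #2 = F0 9F 92 BA.
Offset 7: leading byte 0xC5 = 11000101 → 2-byte char #3 = C5 B6.
Offset 9: leading byte 0xF0 = 11110000 → 4-byte char #4 = F0 9F 98 A6.
Offset 13: leading byte 0xF4 = 11110100 → 4-byte char #5 = F4 88 AB 85.
Offset 17: leading byte 0xF4 = 11110100 → 4-byte char #6 = F4 81 AA A7.
Offset 21: leading byte 0x51 = 01010001 → 1-byte char #7 = 51.
Offset 22: leading byte 0xC5 = 11000101 → 2-byte char #8 = C5 A2.
Offset 24: leading byte 0xD5 = 11010101 → 2-byte char #9 = D5 A8.
Leading byte 0xD5 = 11010101 matches 110xxxxx → 2-byte sequence.
Byte 1: 0xD5 = 11010101, payload 10101 (5 bits).
Byte 2: 0xA8 = 10101000 (10xxxxxx ✓), payload 101000.
Concatenate: 10101101000 = 0x568 (11 bits → U+0568).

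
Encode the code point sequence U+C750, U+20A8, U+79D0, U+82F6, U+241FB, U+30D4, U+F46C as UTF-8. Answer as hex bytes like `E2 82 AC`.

U+C750: 3-byte form → EC 9D 90.
U+20A8: 3-byte form → E2 82 A8.
U+79D0: 3-byte form → E7 A7 90.
U+82F6: 3-byte form → E8 8B B6.
U+241FB: 4-byte form → F0 A4 87 BB.
U+30D4: 3-byte form → E3 83 94.
U+F46C: 3-byte form → EF 91 AC.
Concatenated (22 bytes): EC 9D 90 E2 82 A8 E7 A7 90 E8 8B B6 F0 A4 87 BB E3 83 94 EF 91 AC.

EC 9D 90 E2 82 A8 E7 A7 90 E8 8B B6 F0 A4 87 BB E3 83 94 EF 91 AC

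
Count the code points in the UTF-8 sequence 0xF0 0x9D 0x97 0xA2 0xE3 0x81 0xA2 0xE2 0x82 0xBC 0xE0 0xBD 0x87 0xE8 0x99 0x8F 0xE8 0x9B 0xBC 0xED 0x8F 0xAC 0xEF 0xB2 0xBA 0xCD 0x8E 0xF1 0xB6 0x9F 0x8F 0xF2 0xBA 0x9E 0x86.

Byte at offset 0: 0xF0 = 11110000 → 4-byte char (#1). Advance 4.
Byte at offset 4: 0xE3 = 11100011 → 3-byte char (#2). Advance 3.
Byte at offset 7: 0xE2 = 11100010 → 3-byte char (#3). Advance 3.
Byte at offset 10: 0xE0 = 11100000 → 3-byte char (#4). Advance 3.
Byte at offset 13: 0xE8 = 11101000 → 3-byte char (#5). Advance 3.
Byte at offset 16: 0xE8 = 11101000 → 3-byte char (#6). Advance 3.
Byte at offset 19: 0xED = 11101101 → 3-byte char (#7). Advance 3.
Byte at offset 22: 0xEF = 11101111 → 3-byte char (#8). Advance 3.
Byte at offset 25: 0xCD = 11001101 → 2-byte char (#9). Advance 2.
Byte at offset 27: 0xF1 = 11110001 → 4-byte char (#10). Advance 4.
Byte at offset 31: 0xF2 = 11110010 → 4-byte char (#11). Advance 4.
Reached end at offset 35 after 11 code points.

11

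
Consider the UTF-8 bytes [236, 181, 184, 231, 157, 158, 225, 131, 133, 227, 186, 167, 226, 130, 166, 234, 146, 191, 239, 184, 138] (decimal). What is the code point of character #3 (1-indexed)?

U+10C5

Offset 0: leading byte 0xEC = 11101100 → 3-byte char #1 = EC B5 B8.
Offset 3: leading byte 0xE7 = 11100111 → 3-byte char #2 = E7 9D 9E.
Offset 6: leading byte 0xE1 = 11100001 → 3-byte char #3 = E1 83 85.
Leading byte 0xE1 = 11100001 matches 1110xxxx → 3-byte sequence.
Byte 1: 0xE1 = 11100001, payload 0001 (4 bits).
Byte 2: 0x83 = 10000011 (10xxxxxx ✓), payload 000011.
Byte 3: 0x85 = 10000101 (10xxxxxx ✓), payload 000101.
Concatenate: 0001000011000101 = 0x10C5 (16 bits → U+10C5).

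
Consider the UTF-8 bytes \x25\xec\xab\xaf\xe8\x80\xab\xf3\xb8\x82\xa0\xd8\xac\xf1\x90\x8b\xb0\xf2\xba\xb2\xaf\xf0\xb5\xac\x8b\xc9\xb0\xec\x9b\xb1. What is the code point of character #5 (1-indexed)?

U+062C

Offset 0: leading byte 0x25 = 00100101 → 1-byte char #1 = 25.
Offset 1: leading byte 0xEC = 11101100 → 3-byte char #2 = EC AB AF.
Offset 4: leading byte 0xE8 = 11101000 → 3-byte char #3 = E8 80 AB.
Offset 7: leading byte 0xF3 = 11110011 → 4-byte char #4 = F3 B8 82 A0.
Offset 11: leading byte 0xD8 = 11011000 → 2-byte char #5 = D8 AC.
Leading byte 0xD8 = 11011000 matches 110xxxxx → 2-byte sequence.
Byte 1: 0xD8 = 11011000, payload 11000 (5 bits).
Byte 2: 0xAC = 10101100 (10xxxxxx ✓), payload 101100.
Concatenate: 11000101100 = 0x62C (11 bits → U+062C).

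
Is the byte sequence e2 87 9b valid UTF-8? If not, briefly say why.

Leading byte 0xE2 = 11100010 → 3-byte form.
Continuation bytes 0x87=10000111, 0x9B=10011011 all match 10xxxxxx.
Decoded value 0x21DB is ≥ 0x800 (shortest form) and not a surrogate.

valid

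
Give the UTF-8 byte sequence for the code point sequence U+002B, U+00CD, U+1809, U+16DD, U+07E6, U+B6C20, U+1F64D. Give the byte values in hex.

2B C3 8D E1 A0 89 E1 9B 9D DF A6 F2 B6 B0 A0 F0 9F 99 8D

U+002B: 1-byte form → 2B.
U+00CD: 2-byte form → C3 8D.
U+1809: 3-byte form → E1 A0 89.
U+16DD: 3-byte form → E1 9B 9D.
U+07E6: 2-byte form → DF A6.
U+B6C20: 4-byte form → F2 B6 B0 A0.
U+1F64D: 4-byte form → F0 9F 99 8D.
Concatenated (19 bytes): 2B C3 8D E1 A0 89 E1 9B 9D DF A6 F2 B6 B0 A0 F0 9F 99 8D.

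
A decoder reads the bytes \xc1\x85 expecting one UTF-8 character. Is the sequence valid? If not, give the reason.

invalid (overlong encoding)

Leading byte 0xC1 = 11000001 → 2-byte form.
Continuation bytes all match 10xxxxxx. Payload decodes to 0x45.
But 0x45 < 0x80, the minimum for a 2-byte sequence — this is an overlong encoding.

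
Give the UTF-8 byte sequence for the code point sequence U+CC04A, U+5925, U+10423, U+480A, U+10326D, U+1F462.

U+CC04A: 4-byte form → F3 8C 81 8A.
U+5925: 3-byte form → E5 A4 A5.
U+10423: 4-byte form → F0 90 90 A3.
U+480A: 3-byte form → E4 A0 8A.
U+10326D: 4-byte form → F4 83 89 AD.
U+1F462: 4-byte form → F0 9F 91 A2.
Concatenated (22 bytes): F3 8C 81 8A E5 A4 A5 F0 90 90 A3 E4 A0 8A F4 83 89 AD F0 9F 91 A2.

F3 8C 81 8A E5 A4 A5 F0 90 90 A3 E4 A0 8A F4 83 89 AD F0 9F 91 A2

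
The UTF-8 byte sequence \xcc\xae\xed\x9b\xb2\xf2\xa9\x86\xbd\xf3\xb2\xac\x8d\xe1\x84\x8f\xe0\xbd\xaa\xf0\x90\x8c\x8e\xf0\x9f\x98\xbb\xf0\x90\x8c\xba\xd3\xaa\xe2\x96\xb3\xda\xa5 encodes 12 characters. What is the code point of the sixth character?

Offset 0: leading byte 0xCC = 11001100 → 2-byte char #1 = CC AE.
Offset 2: leading byte 0xED = 11101101 → 3-byte char #2 = ED 9B B2.
Offset 5: leading byte 0xF2 = 11110010 → 4-byte char #3 = F2 A9 86 BD.
Offset 9: leading byte 0xF3 = 11110011 → 4-byte char #4 = F3 B2 AC 8D.
Offset 13: leading byte 0xE1 = 11100001 → 3-byte char #5 = E1 84 8F.
Offset 16: leading byte 0xE0 = 11100000 → 3-byte char #6 = E0 BD AA.
Leading byte 0xE0 = 11100000 matches 1110xxxx → 3-byte sequence.
Byte 1: 0xE0 = 11100000, payload 0000 (4 bits).
Byte 2: 0xBD = 10111101 (10xxxxxx ✓), payload 111101.
Byte 3: 0xAA = 10101010 (10xxxxxx ✓), payload 101010.
Concatenate: 0000111101101010 = 0xF6A (16 bits → U+0F6A).

U+0F6A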